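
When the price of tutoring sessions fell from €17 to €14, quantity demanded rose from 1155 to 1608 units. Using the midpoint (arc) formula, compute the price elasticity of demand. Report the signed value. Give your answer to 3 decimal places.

ΔQ = 1608 − 1155 = 453; ΔP = 14 − 17 = -3.
Midpoints: P̄ = 15.50, Q̄ = 1381.5.
ε = (ΔQ/ΔP)(P̄/Q̄) = (453/-3)(15.50/1381.5).

-1.694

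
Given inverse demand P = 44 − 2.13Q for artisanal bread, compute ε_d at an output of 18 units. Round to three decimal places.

At Q = 18, P = 44 − 2.13(18) = 5.66.
dP/dQ = −2.13, so dQ/dP = 1/(−2.13) = -0.469.
ε = (dQ/dP)(P/Q) = (-0.469)(5.66/18).

-0.148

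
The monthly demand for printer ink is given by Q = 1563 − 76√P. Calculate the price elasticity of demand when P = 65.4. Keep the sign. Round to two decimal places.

At P = 65.4, Q = 948.386.
dQ/dP = −76/(2√P) = -4.699.
ε = (dQ/dP)(P/Q) = (-4.699)(65.4/948.386).

-0.32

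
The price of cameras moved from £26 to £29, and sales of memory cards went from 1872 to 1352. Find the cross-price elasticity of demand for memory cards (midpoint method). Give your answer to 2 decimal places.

-2.96

ΔQ_x = 1352 − 1872 = -520; ΔP_y = 29 − 26 = 3.
Midpoints: P̄_y = 27.50, Q̄_x = 1612.0.
ε_xy = (ΔQ_x/ΔP_y)(P̄_y/Q̄_x) = (-520/3)(27.50/1612.0).
ε_xy < 0, so the goods are complements.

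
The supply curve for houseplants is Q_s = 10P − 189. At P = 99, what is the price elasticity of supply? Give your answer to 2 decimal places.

At P = 99, Q_s = 801.
dQ_s/dP = 10.
ε_s = (dQ_s/dP)(P/Q_s) = (10)(99/801).

1.24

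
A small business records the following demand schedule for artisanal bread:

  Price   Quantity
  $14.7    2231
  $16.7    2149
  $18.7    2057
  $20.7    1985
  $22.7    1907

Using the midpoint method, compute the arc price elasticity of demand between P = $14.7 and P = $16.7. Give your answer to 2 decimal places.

-0.29

At P = 14.7, Q = 2231; at P = 16.7, Q = 2149.
ΔQ = -82, ΔP = 2.0. Midpoints: P̄ = 15.70, Q̄ = 2190.0.
ε = (ΔQ/ΔP)(P̄/Q̄) = (-82/2.0)(15.70/2190.0).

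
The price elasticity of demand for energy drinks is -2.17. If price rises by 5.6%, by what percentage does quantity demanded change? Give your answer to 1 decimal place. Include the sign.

%ΔQ ≈ ε × %ΔP = (-2.17)(5.6%) = -12.15%.

-12.2%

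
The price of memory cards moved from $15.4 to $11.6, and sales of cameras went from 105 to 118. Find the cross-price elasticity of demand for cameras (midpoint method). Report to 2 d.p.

ΔQ_x = 118 − 105 = 13; ΔP_y = 11.6 − 15.4 = -3.8.
Midpoints: P̄_y = 13.50, Q̄_x = 111.5.
ε_xy = (ΔQ_x/ΔP_y)(P̄_y/Q̄_x) = (13/-3.8)(13.50/111.5).
ε_xy < 0, so the goods are complements.

-0.41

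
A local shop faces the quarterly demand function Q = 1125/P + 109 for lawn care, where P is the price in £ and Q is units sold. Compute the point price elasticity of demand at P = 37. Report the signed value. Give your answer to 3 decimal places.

At P = 37, Q = 139.405.
dQ/dP = −1125/P² = -0.822.
ε = (dQ/dP)(P/Q) = (-0.822)(37/139.405).
|ε| < 1, so demand is inelastic at this price.

-0.218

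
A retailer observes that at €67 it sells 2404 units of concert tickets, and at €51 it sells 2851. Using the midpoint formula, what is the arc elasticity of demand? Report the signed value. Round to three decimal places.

ΔQ = 2851 − 2404 = 447; ΔP = 51 − 67 = -16.
Midpoints: P̄ = 59.00, Q̄ = 2627.5.
ε = (ΔQ/ΔP)(P̄/Q̄) = (447/-16)(59.00/2627.5).

-0.627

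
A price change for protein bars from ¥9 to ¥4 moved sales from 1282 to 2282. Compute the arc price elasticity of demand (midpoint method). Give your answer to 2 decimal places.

-0.73

ΔQ = 2282 − 1282 = 1000; ΔP = 4 − 9 = -5.
Midpoints: P̄ = 6.50, Q̄ = 1782.0.
ε = (ΔQ/ΔP)(P̄/Q̄) = (1000/-5)(6.50/1782.0).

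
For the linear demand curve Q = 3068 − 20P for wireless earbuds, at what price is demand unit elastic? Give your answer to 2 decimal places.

76.70

For linear demand Q = a − bP, ε = −bP/(a − bP). |ε| = 1 when bP = a − bP, i.e. P = a/(2b).
P = 3068/(2·20) = 3068/40 = 76.7000.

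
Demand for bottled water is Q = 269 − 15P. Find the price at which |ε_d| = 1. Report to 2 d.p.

8.97

For linear demand Q = a − bP, ε = −bP/(a − bP). |ε| = 1 when bP = a − bP, i.e. P = a/(2b).
P = 269/(2·15) = 269/30 = 8.9667.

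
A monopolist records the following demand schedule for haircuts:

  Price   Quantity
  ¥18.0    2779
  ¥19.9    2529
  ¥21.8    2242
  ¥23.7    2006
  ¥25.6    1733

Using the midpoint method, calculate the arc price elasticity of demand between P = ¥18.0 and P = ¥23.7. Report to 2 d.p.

-1.18

At P = 18.0, Q = 2779; at P = 23.7, Q = 2006.
ΔQ = -773, ΔP = 5.7. Midpoints: P̄ = 20.85, Q̄ = 2392.5.
ε = (ΔQ/ΔP)(P̄/Q̄) = (-773/5.7)(20.85/2392.5).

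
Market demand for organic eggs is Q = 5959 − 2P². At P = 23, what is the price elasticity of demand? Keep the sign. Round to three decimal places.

-0.432

At P = 23, Q = 4901.
dQ/dP = −4P = -92.
ε = (dQ/dP)(P/Q) = (-92)(23/4901).
|ε| < 1, so demand is inelastic at this price.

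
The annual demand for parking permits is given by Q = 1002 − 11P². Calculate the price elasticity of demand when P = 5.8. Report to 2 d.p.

At P = 5.8, Q = 631.960.
dQ/dP = −22P = -127.600.
ε = (dQ/dP)(P/Q) = (-127.600)(5.8/631.960).

-1.17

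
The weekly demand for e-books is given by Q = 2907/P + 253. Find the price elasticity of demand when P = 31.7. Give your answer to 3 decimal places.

At P = 31.7, Q = 344.703.
dQ/dP = −2907/P² = -2.893.
ε = (dQ/dP)(P/Q) = (-2.893)(31.7/344.703).
|ε| < 1, so demand is inelastic at this price.

-0.266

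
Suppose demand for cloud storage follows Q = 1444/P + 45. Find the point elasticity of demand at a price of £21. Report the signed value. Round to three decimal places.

-0.604

At P = 21, Q = 113.762.
dQ/dP = −1444/P² = -3.274.
ε = (dQ/dP)(P/Q) = (-3.274)(21/113.762).
|ε| < 1, so demand is inelastic at this price.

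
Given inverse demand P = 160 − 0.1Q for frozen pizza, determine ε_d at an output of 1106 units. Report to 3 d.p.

At Q = 1106, P = 160 − 0.1(1106) = 49.40.
dP/dQ = −0.1, so dQ/dP = 1/(−0.1) = -10.000.
ε = (dQ/dP)(P/Q) = (-10.000)(49.40/1106).

-0.447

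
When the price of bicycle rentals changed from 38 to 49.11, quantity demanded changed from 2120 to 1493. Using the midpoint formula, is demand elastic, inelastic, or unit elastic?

Arc ε ≈ -1.361.
|ε| = 1.36 > 1.

elastic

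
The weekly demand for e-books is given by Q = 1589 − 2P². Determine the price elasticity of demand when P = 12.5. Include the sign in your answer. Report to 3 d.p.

At P = 12.5, Q = 1276.500.
dQ/dP = −4P = -50.
ε = (dQ/dP)(P/Q) = (-50)(12.5/1276.500).

-0.490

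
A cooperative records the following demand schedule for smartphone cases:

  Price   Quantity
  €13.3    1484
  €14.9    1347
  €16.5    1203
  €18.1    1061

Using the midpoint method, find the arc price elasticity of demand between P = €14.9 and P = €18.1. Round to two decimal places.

At P = 14.9, Q = 1347; at P = 18.1, Q = 1061.
ΔQ = -286, ΔP = 3.2. Midpoints: P̄ = 16.50, Q̄ = 1204.0.
ε = (ΔQ/ΔP)(P̄/Q̄) = (-286/3.2)(16.50/1204.0).

-1.22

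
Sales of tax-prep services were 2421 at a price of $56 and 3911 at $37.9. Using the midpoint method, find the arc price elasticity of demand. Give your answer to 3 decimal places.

ΔQ = 3911 − 2421 = 1490; ΔP = 37.9 − 56 = -18.1.
Midpoints: P̄ = 46.95, Q̄ = 3166.0.
ε = (ΔQ/ΔP)(P̄/Q̄) = (1490/-18.1)(46.95/3166.0).

-1.221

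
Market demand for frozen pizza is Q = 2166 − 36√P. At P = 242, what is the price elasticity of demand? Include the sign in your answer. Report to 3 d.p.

-0.174

At P = 242, Q = 1605.971.
dQ/dP = −36/(2√P) = -1.157.
ε = (dQ/dP)(P/Q) = (-1.157)(242/1605.971).
|ε| < 1, so demand is inelastic at this price.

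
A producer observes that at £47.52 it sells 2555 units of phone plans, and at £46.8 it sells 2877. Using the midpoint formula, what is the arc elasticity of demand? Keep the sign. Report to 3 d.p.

ΔQ = 2877 − 2555 = 322; ΔP = 46.8 − 47.52 = -0.72.
Midpoints: P̄ = 47.16, Q̄ = 2716.0.
ε = (ΔQ/ΔP)(P̄/Q̄) = (322/-0.72)(47.16/2716.0).

-7.765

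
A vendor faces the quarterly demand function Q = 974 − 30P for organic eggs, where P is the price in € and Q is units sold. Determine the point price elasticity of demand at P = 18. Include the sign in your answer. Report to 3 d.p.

At P = 18, Q = 434.
dQ/dP = −30.
ε = (dQ/dP)(P/Q) = (-30)(18/434).
|ε| > 1, so demand is elastic at this price.

-1.244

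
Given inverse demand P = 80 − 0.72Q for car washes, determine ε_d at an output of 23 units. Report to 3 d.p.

-3.831

At Q = 23, P = 80 − 0.72(23) = 63.44.
dP/dQ = −0.72, so dQ/dP = 1/(−0.72) = -1.389.
ε = (dQ/dP)(P/Q) = (-1.389)(63.44/23).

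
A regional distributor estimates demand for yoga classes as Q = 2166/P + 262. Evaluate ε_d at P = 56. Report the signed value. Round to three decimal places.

-0.129

At P = 56, Q = 300.679.
dQ/dP = −2166/P² = -0.691.
ε = (dQ/dP)(P/Q) = (-0.691)(56/300.679).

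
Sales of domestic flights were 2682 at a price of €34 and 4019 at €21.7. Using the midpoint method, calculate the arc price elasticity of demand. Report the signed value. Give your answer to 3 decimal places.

-0.904

ΔQ = 4019 − 2682 = 1337; ΔP = 21.7 − 34 = -12.3.
Midpoints: P̄ = 27.85, Q̄ = 3350.5.
ε = (ΔQ/ΔP)(P̄/Q̄) = (1337/-12.3)(27.85/3350.5).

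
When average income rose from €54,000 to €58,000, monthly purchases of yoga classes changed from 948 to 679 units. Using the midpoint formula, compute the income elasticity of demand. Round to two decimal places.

ΔQ = -269, ΔI = 4000. Midpoints: Ī = 56,000, Q̄ = 813.5.
ε_I = (ΔQ/ΔI)(Ī/Q̄) = (-269/4000)(56000/813.5).

-4.63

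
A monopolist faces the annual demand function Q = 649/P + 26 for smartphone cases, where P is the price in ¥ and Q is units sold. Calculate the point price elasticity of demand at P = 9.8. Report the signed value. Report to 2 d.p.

-0.72

At P = 9.8, Q = 92.224.
dQ/dP = −649/P² = -6.758.
ε = (dQ/dP)(P/Q) = (-6.758)(9.8/92.224).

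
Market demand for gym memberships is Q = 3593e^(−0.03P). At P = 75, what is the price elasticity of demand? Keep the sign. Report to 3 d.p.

At P = 75, Q = 378.699.
dQ/dP = −0.03·3593e^(−0.03P) = −0.03Q = -11.361.
ε = (dQ/dP)(P/Q) = (-11.361)(75/378.699).

-2.250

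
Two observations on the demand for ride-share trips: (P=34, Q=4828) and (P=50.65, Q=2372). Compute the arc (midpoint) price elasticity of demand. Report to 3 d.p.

-1.734

ΔQ = 2372 − 4828 = -2456; ΔP = 50.65 − 34 = 16.65.
Midpoints: P̄ = 42.33, Q̄ = 3600.0.
ε = (ΔQ/ΔP)(P̄/Q̄) = (-2456/16.65)(42.33/3600.0).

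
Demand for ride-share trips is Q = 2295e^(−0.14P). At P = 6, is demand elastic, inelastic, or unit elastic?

Q = 990.776, dQ/dP = -138.709.
ε = (dQ/dP)(P/Q) ≈ -0.840.
|ε| = 0.84 < 1.

inelastic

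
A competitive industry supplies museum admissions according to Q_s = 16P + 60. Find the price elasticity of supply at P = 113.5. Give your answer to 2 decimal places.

0.97

At P = 113.5, Q_s = 1876.
dQ_s/dP = 16.
ε_s = (dQ_s/dP)(P/Q_s) = (16)(113.5/1876).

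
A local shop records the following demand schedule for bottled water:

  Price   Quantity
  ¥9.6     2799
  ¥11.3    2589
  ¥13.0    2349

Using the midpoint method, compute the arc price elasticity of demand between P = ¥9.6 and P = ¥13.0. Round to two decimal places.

At P = 9.6, Q = 2799; at P = 13.0, Q = 2349.
ΔQ = -450, ΔP = 3.4. Midpoints: P̄ = 11.30, Q̄ = 2574.0.
ε = (ΔQ/ΔP)(P̄/Q̄) = (-450/3.4)(11.30/2574.0).

-0.58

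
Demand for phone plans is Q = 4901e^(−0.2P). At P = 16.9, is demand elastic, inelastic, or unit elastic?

Q = 166.867, dQ/dP = -33.373.
ε = (dQ/dP)(P/Q) ≈ -3.380.
|ε| = 3.38 > 1.

elastic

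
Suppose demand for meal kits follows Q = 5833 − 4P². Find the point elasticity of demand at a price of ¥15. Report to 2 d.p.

At P = 15, Q = 4933.
dQ/dP = −8P = -120.
ε = (dQ/dP)(P/Q) = (-120)(15/4933).

-0.36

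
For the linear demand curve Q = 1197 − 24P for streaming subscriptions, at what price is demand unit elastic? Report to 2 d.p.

24.94

For linear demand Q = a − bP, ε = −bP/(a − bP). |ε| = 1 when bP = a − bP, i.e. P = a/(2b).
P = 1197/(2·24) = 1197/48 = 24.9375.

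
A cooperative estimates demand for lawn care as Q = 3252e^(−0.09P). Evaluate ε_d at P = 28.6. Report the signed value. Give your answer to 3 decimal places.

At P = 28.6, Q = 247.900.
dQ/dP = −0.09·3252e^(−0.09P) = −0.09Q = -22.311.
ε = (dQ/dP)(P/Q) = (-22.311)(28.6/247.900).

-2.574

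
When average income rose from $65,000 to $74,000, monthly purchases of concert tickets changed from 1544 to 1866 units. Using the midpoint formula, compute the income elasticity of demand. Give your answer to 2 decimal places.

ΔQ = 322, ΔI = 9000. Midpoints: Ī = 69,500, Q̄ = 1705.0.
ε_I = (ΔQ/ΔI)(Ī/Q̄) = (322/9000)(69500/1705.0).

1.46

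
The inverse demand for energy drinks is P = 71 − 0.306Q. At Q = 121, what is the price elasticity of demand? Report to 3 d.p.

-0.918

At Q = 121, P = 71 − 0.306(121) = 33.97.
dP/dQ = −0.306, so dQ/dP = 1/(−0.306) = -3.268.
ε = (dQ/dP)(P/Q) = (-3.268)(33.97/121).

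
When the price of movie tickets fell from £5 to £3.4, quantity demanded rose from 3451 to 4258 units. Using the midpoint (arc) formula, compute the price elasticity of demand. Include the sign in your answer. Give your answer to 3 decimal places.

ΔQ = 4258 − 3451 = 807; ΔP = 3.4 − 5 = -1.6.
Midpoints: P̄ = 4.20, Q̄ = 3854.5.
ε = (ΔQ/ΔP)(P̄/Q̄) = (807/-1.6)(4.20/3854.5).

-0.550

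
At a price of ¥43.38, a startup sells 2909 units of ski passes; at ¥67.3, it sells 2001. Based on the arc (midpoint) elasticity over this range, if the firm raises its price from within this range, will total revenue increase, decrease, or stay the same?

Arc ε = (-908/23.92)(55.34/2455.0) ≈ -0.856.
|ε| = 0.86 < 1, so demand is inelastic. A price rise therefore raises total revenue.

increase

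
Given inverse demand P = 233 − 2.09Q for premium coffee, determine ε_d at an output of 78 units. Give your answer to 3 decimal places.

-0.429

At Q = 78, P = 233 − 2.09(78) = 69.98.
dP/dQ = −2.09, so dQ/dP = 1/(−2.09) = -0.478.
ε = (dQ/dP)(P/Q) = (-0.478)(69.98/78).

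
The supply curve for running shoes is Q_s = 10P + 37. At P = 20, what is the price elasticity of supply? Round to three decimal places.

0.844

At P = 20, Q_s = 237.
dQ_s/dP = 10.
ε_s = (dQ_s/dP)(P/Q_s) = (10)(20/237).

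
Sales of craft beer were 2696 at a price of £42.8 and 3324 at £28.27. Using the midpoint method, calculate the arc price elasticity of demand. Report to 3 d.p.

ΔQ = 3324 − 2696 = 628; ΔP = 28.27 − 42.8 = -14.53.
Midpoints: P̄ = 35.53, Q̄ = 3010.0.
ε = (ΔQ/ΔP)(P̄/Q̄) = (628/-14.53)(35.53/3010.0).

-0.510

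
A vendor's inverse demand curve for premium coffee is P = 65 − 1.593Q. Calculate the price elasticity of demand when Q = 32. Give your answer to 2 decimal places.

At Q = 32, P = 65 − 1.593(32) = 14.02.
dP/dQ = −1.593, so dQ/dP = 1/(−1.593) = -0.628.
ε = (dQ/dP)(P/Q) = (-0.628)(14.02/32).

-0.28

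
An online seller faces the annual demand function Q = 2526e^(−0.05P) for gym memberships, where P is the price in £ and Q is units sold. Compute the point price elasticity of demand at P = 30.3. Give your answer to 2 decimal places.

At P = 30.3, Q = 555.235.
dQ/dP = −0.05·2526e^(−0.05P) = −0.05Q = -27.762.
ε = (dQ/dP)(P/Q) = (-27.762)(30.3/555.235).

-1.52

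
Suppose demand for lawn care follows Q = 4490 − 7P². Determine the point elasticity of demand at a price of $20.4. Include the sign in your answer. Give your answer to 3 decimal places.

At P = 20.4, Q = 1576.880.
dQ/dP = −14P = -285.600.
ε = (dQ/dP)(P/Q) = (-285.600)(20.4/1576.880).
|ε| > 1, so demand is elastic at this price.

-3.695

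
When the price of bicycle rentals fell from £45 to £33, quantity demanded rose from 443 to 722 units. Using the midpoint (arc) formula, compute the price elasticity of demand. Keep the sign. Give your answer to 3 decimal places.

ΔQ = 722 − 443 = 279; ΔP = 33 − 45 = -12.
Midpoints: P̄ = 39.00, Q̄ = 582.5.
ε = (ΔQ/ΔP)(P̄/Q̄) = (279/-12)(39.00/582.5).

-1.557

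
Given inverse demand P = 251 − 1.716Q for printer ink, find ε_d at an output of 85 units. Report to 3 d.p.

-0.721

At Q = 85, P = 251 − 1.716(85) = 105.14.
dP/dQ = −1.716, so dQ/dP = 1/(−1.716) = -0.583.
ε = (dQ/dP)(P/Q) = (-0.583)(105.14/85).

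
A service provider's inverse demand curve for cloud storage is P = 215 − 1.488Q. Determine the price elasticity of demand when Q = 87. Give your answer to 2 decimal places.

At Q = 87, P = 215 − 1.488(87) = 85.54.
dP/dQ = −1.488, so dQ/dP = 1/(−1.488) = -0.672.
ε = (dQ/dP)(P/Q) = (-0.672)(85.54/87).

-0.66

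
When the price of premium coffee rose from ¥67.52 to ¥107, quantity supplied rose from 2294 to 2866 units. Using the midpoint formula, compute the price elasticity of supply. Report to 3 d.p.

ΔQ = 2866 − 2294 = 572; ΔP = 107 − 67.52 = 39.48.
Midpoints: P̄ = 87.26, Q̄ = 2580.0.
ε_s = (ΔQ/ΔP)(P̄/Q̄) = (572/39.48)(87.26/2580.0).

0.490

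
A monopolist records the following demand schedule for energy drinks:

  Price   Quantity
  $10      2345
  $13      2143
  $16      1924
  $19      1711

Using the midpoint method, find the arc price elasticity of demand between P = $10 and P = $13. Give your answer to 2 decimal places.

At P = 10, Q = 2345; at P = 13, Q = 2143.
ΔQ = -202, ΔP = 3. Midpoints: P̄ = 11.50, Q̄ = 2244.0.
ε = (ΔQ/ΔP)(P̄/Q̄) = (-202/3)(11.50/2244.0).

-0.35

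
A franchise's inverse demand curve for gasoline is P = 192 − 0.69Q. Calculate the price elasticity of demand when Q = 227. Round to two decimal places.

At Q = 227, P = 192 − 0.69(227) = 35.37.
dP/dQ = −0.69, so dQ/dP = 1/(−0.69) = -1.449.
ε = (dQ/dP)(P/Q) = (-1.449)(35.37/227).

-0.23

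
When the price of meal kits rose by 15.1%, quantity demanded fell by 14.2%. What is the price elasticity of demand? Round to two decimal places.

-0.94

ε = %ΔQ / %ΔP = (-14.2)/(15.1) = -0.940.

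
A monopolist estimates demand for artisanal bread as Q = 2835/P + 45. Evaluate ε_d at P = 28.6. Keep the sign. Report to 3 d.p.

At P = 28.6, Q = 144.126.
dQ/dP = −2835/P² = -3.466.
ε = (dQ/dP)(P/Q) = (-3.466)(28.6/144.126).
|ε| < 1, so demand is inelastic at this price.

-0.688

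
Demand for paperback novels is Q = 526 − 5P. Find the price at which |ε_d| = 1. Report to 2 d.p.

For linear demand Q = a − bP, ε = −bP/(a − bP). |ε| = 1 when bP = a − bP, i.e. P = a/(2b).
P = 526/(2·5) = 526/10 = 52.6000.

52.60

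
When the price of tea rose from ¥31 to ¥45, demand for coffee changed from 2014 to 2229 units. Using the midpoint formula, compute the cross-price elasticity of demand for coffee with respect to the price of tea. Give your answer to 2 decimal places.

ΔQ_x = 2229 − 2014 = 215; ΔP_y = 45 − 31 = 14.
Midpoints: P̄_y = 38.00, Q̄_x = 2121.5.
ε_xy = (ΔQ_x/ΔP_y)(P̄_y/Q̄_x) = (215/14)(38.00/2121.5).

0.28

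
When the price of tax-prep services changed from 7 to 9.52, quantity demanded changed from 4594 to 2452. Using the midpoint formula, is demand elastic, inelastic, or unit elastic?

elastic

Arc ε ≈ -1.993.
|ε| = 1.99 > 1.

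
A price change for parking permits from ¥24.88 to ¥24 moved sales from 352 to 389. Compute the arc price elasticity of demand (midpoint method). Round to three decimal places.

ΔQ = 389 − 352 = 37; ΔP = 24 − 24.88 = -0.88.
Midpoints: P̄ = 24.44, Q̄ = 370.5.
ε = (ΔQ/ΔP)(P̄/Q̄) = (37/-0.88)(24.44/370.5).

-2.774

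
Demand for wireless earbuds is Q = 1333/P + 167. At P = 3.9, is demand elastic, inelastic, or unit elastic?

Q = 508.795, dQ/dP = -87.640.
ε = (dQ/dP)(P/Q) ≈ -0.672.
|ε| = 0.67 < 1.

inelastic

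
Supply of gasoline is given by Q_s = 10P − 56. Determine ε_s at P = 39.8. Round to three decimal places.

1.164

At P = 39.8, Q_s = 342.
dQ_s/dP = 10.
ε_s = (dQ_s/dP)(P/Q_s) = (10)(39.8/342).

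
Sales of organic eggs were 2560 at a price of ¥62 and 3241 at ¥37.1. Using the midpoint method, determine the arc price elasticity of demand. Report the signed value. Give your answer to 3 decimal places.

ΔQ = 3241 − 2560 = 681; ΔP = 37.1 − 62 = -24.9.
Midpoints: P̄ = 49.55, Q̄ = 2900.5.
ε = (ΔQ/ΔP)(P̄/Q̄) = (681/-24.9)(49.55/2900.5).

-0.467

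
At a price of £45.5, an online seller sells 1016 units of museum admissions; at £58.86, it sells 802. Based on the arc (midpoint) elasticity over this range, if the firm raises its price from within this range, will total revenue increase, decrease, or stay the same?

increase

Arc ε = (-214/13.36)(52.18/909.0) ≈ -0.919.
|ε| = 0.92 < 1, so demand is inelastic. A price rise therefore raises total revenue.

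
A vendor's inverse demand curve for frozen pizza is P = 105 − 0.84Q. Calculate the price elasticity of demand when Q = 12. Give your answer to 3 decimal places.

-9.417

At Q = 12, P = 105 − 0.84(12) = 94.92.
dP/dQ = −0.84, so dQ/dP = 1/(−0.84) = -1.190.
ε = (dQ/dP)(P/Q) = (-1.190)(94.92/12).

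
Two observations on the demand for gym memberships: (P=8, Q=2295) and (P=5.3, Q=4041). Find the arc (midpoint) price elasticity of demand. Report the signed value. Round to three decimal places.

-1.357

ΔQ = 4041 − 2295 = 1746; ΔP = 5.3 − 8 = -2.7.
Midpoints: P̄ = 6.65, Q̄ = 3168.0.
ε = (ΔQ/ΔP)(P̄/Q̄) = (1746/-2.7)(6.65/3168.0).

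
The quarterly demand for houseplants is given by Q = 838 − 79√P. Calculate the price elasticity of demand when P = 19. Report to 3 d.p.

At P = 19, Q = 493.647.
dQ/dP = −79/(2√P) = -9.062.
ε = (dQ/dP)(P/Q) = (-9.062)(19/493.647).
|ε| < 1, so demand is inelastic at this price.

-0.349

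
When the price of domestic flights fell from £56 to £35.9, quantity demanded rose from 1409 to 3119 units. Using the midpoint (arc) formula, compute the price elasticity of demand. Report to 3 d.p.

-1.727

ΔQ = 3119 − 1409 = 1710; ΔP = 35.9 − 56 = -20.1.
Midpoints: P̄ = 45.95, Q̄ = 2264.0.
ε = (ΔQ/ΔP)(P̄/Q̄) = (1710/-20.1)(45.95/2264.0).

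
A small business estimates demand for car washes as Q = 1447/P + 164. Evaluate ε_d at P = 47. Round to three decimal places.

At P = 47, Q = 194.787.
dQ/dP = −1447/P² = -0.655.
ε = (dQ/dP)(P/Q) = (-0.655)(47/194.787).

-0.158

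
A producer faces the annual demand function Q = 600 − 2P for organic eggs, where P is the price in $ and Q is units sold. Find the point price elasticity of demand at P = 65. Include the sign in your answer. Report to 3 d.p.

-0.277

At P = 65, Q = 470.
dQ/dP = −2.
ε = (dQ/dP)(P/Q) = (-2)(65/470).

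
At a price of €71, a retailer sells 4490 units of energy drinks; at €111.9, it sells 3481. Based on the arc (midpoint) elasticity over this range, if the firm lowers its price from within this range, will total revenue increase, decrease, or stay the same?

Arc ε = (-1009/40.9)(91.45/3985.5) ≈ -0.566.
|ε| = 0.57 < 1, so demand is inelastic. A price cut therefore reduces total revenue.

decrease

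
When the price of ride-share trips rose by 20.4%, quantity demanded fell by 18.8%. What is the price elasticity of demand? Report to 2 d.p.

-0.92

ε = %ΔQ / %ΔP = (-18.8)/(20.4) = -0.922.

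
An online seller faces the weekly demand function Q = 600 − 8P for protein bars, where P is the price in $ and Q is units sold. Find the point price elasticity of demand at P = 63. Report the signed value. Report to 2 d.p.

-5.25

At P = 63, Q = 96.
dQ/dP = −8.
ε = (dQ/dP)(P/Q) = (-8)(63/96).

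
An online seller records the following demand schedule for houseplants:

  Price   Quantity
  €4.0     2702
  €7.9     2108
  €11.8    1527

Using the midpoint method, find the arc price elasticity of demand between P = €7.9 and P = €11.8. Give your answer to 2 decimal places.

-0.81

At P = 7.9, Q = 2108; at P = 11.8, Q = 1527.
ΔQ = -581, ΔP = 3.9. Midpoints: P̄ = 9.85, Q̄ = 1817.5.
ε = (ΔQ/ΔP)(P̄/Q̄) = (-581/3.9)(9.85/1817.5).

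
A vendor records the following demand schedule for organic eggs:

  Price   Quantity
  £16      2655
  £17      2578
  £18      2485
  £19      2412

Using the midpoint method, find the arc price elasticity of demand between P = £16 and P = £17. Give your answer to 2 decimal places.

At P = 16, Q = 2655; at P = 17, Q = 2578.
ΔQ = -77, ΔP = 1. Midpoints: P̄ = 16.50, Q̄ = 2616.5.
ε = (ΔQ/ΔP)(P̄/Q̄) = (-77/1)(16.50/2616.5).

-0.49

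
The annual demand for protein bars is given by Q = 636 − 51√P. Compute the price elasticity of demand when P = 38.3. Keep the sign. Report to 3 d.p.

At P = 38.3, Q = 320.376.
dQ/dP = −51/(2√P) = -4.120.
ε = (dQ/dP)(P/Q) = (-4.120)(38.3/320.376).
|ε| < 1, so demand is inelastic at this price.

-0.493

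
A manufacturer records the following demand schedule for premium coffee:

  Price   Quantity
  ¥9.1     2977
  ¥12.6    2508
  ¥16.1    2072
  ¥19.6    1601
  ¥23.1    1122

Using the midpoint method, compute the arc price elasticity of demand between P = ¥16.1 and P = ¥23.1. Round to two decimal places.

-1.67

At P = 16.1, Q = 2072; at P = 23.1, Q = 1122.
ΔQ = -950, ΔP = 7.0. Midpoints: P̄ = 19.60, Q̄ = 1597.0.
ε = (ΔQ/ΔP)(P̄/Q̄) = (-950/7.0)(19.60/1597.0).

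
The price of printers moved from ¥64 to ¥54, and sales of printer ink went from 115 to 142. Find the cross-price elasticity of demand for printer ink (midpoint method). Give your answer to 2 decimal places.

ΔQ_x = 142 − 115 = 27; ΔP_y = 54 − 64 = -10.
Midpoints: P̄_y = 59.00, Q̄_x = 128.5.
ε_xy = (ΔQ_x/ΔP_y)(P̄_y/Q̄_x) = (27/-10)(59.00/128.5).

-1.24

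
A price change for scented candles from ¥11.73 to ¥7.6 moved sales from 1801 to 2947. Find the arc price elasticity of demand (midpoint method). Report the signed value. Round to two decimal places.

-1.13

ΔQ = 2947 − 1801 = 1146; ΔP = 7.6 − 11.73 = -4.13.
Midpoints: P̄ = 9.66, Q̄ = 2374.0.
ε = (ΔQ/ΔP)(P̄/Q̄) = (1146/-4.13)(9.66/2374.0).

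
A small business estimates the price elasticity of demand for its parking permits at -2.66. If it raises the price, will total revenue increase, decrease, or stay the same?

|ε| = 2.66 > 1, so demand is elastic. A price rise therefore reduces total revenue.

decrease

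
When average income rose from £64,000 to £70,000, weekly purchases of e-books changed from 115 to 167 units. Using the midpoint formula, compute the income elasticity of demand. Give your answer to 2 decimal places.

4.12

ΔQ = 52, ΔI = 6000. Midpoints: Ī = 67,000, Q̄ = 141.0.
ε_I = (ΔQ/ΔI)(Ī/Q̄) = (52/6000)(67000/141.0).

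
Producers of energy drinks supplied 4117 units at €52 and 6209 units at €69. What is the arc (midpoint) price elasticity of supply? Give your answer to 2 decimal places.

1.44

ΔQ = 6209 − 4117 = 2092; ΔP = 69 − 52 = 17.
Midpoints: P̄ = 60.50, Q̄ = 5163.0.
ε_s = (ΔQ/ΔP)(P̄/Q̄) = (2092/17)(60.50/5163.0).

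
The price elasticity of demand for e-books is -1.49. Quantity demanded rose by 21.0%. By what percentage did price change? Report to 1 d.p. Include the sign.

%ΔP ≈ %ΔQ / ε = (21.0%)/(-1.49) = -14.09%.

-14.1%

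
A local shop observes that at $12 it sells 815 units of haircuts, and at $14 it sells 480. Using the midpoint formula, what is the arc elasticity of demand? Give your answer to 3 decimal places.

-3.363

ΔQ = 480 − 815 = -335; ΔP = 14 − 12 = 2.
Midpoints: P̄ = 13.00, Q̄ = 647.5.
ε = (ΔQ/ΔP)(P̄/Q̄) = (-335/2)(13.00/647.5).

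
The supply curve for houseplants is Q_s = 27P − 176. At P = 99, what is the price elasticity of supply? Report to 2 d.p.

At P = 99, Q_s = 2497.
dQ_s/dP = 27.
ε_s = (dQ_s/dP)(P/Q_s) = (27)(99/2497).

1.07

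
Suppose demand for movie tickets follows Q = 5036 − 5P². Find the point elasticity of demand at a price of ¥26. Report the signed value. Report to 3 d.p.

-4.082

At P = 26, Q = 1656.
dQ/dP = −10P = -260.
ε = (dQ/dP)(P/Q) = (-260)(26/1656).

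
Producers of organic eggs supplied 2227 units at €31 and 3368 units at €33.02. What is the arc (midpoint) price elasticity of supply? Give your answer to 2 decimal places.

6.46

ΔQ = 3368 − 2227 = 1141; ΔP = 33.02 − 31 = 2.02.
Midpoints: P̄ = 32.01, Q̄ = 2797.5.
ε_s = (ΔQ/ΔP)(P̄/Q̄) = (1141/2.02)(32.01/2797.5).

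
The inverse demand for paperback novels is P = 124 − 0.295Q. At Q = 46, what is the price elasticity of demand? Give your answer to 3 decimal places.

At Q = 46, P = 124 − 0.295(46) = 110.43.
dP/dQ = −0.295, so dQ/dP = 1/(−0.295) = -3.390.
ε = (dQ/dP)(P/Q) = (-3.390)(110.43/46).

-8.138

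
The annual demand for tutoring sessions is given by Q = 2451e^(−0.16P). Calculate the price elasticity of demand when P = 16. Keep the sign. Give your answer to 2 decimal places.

-2.56

At P = 16, Q = 189.474.
dQ/dP = −0.16·2451e^(−0.16P) = −0.16Q = -30.316.
ε = (dQ/dP)(P/Q) = (-30.316)(16/189.474).
|ε| > 1, so demand is elastic at this price.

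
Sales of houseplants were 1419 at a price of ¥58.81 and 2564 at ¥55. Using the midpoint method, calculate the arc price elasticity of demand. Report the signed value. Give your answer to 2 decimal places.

ΔQ = 2564 − 1419 = 1145; ΔP = 55 − 58.81 = -3.81.
Midpoints: P̄ = 56.91, Q̄ = 1991.5.
ε = (ΔQ/ΔP)(P̄/Q̄) = (1145/-3.81)(56.91/1991.5).

-8.59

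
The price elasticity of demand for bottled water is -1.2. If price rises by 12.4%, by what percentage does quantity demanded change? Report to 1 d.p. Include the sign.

%ΔQ ≈ ε × %ΔP = (-1.2)(12.4%) = -14.88%.

-14.9%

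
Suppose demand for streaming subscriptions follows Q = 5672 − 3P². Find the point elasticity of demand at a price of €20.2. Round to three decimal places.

-0.550

At P = 20.2, Q = 4447.880.
dQ/dP = −6P = -121.200.
ε = (dQ/dP)(P/Q) = (-121.200)(20.2/4447.880).
|ε| < 1, so demand is inelastic at this price.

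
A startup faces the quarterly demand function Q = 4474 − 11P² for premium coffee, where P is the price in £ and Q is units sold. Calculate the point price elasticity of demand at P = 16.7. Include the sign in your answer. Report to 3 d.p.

-4.363

At P = 16.7, Q = 1406.210.
dQ/dP = −22P = -367.400.
ε = (dQ/dP)(P/Q) = (-367.400)(16.7/1406.210).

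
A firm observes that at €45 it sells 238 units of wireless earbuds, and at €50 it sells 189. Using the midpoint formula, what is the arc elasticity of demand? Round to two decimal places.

-2.18

ΔQ = 189 − 238 = -49; ΔP = 50 − 45 = 5.
Midpoints: P̄ = 47.50, Q̄ = 213.5.
ε = (ΔQ/ΔP)(P̄/Q̄) = (-49/5)(47.50/213.5).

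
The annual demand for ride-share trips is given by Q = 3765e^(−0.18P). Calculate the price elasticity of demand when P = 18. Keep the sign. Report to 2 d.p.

-3.24

At P = 18, Q = 147.452.
dQ/dP = −0.18·3765e^(−0.18P) = −0.18Q = -26.541.
ε = (dQ/dP)(P/Q) = (-26.541)(18/147.452).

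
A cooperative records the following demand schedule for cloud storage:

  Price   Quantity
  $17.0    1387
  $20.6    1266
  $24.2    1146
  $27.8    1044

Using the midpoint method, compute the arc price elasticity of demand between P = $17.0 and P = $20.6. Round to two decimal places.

At P = 17.0, Q = 1387; at P = 20.6, Q = 1266.
ΔQ = -121, ΔP = 3.6. Midpoints: P̄ = 18.80, Q̄ = 1326.5.
ε = (ΔQ/ΔP)(P̄/Q̄) = (-121/3.6)(18.80/1326.5).

-0.48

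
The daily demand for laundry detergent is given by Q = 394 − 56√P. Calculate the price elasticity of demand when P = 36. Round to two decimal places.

-2.90

At P = 36, Q = 58.
dQ/dP = −56/(2√P) = -4.667.
ε = (dQ/dP)(P/Q) = (-4.667)(36/58).
|ε| > 1, so demand is elastic at this price.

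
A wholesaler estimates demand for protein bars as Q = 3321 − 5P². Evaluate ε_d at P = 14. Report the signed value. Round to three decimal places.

At P = 14, Q = 2341.
dQ/dP = −10P = -140.
ε = (dQ/dP)(P/Q) = (-140)(14/2341).
|ε| < 1, so demand is inelastic at this price.

-0.837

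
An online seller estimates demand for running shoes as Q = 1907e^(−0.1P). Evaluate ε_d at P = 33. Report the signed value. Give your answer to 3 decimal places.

-3.300

At P = 33, Q = 70.336.
dQ/dP = −0.1·1907e^(−0.1P) = −0.1Q = -7.034.
ε = (dQ/dP)(P/Q) = (-7.034)(33/70.336).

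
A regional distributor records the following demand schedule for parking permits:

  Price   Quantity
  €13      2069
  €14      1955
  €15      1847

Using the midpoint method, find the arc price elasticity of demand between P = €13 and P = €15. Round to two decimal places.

At P = 13, Q = 2069; at P = 15, Q = 1847.
ΔQ = -222, ΔP = 2. Midpoints: P̄ = 14.00, Q̄ = 1958.0.
ε = (ΔQ/ΔP)(P̄/Q̄) = (-222/2)(14.00/1958.0).

-0.79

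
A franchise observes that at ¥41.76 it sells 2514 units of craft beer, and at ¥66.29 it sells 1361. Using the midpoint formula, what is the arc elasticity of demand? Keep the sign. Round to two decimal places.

ΔQ = 1361 − 2514 = -1153; ΔP = 66.29 − 41.76 = 24.53.
Midpoints: P̄ = 54.03, Q̄ = 1937.5.
ε = (ΔQ/ΔP)(P̄/Q̄) = (-1153/24.53)(54.03/1937.5).

-1.31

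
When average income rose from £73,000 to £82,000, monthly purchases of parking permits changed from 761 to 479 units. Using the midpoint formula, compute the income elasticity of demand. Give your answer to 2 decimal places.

ΔQ = -282, ΔI = 9000. Midpoints: Ī = 77,500, Q̄ = 620.0.
ε_I = (ΔQ/ΔI)(Ī/Q̄) = (-282/9000)(77500/620.0).

-3.92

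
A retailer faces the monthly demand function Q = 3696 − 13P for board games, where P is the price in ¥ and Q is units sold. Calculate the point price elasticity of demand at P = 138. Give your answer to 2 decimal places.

At P = 138, Q = 1902.
dQ/dP = −13.
ε = (dQ/dP)(P/Q) = (-13)(138/1902).
|ε| < 1, so demand is inelastic at this price.

-0.94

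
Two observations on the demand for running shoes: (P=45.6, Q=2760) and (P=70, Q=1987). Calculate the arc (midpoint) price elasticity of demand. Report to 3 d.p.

ΔQ = 1987 − 2760 = -773; ΔP = 70 − 45.6 = 24.4.
Midpoints: P̄ = 57.80, Q̄ = 2373.5.
ε = (ΔQ/ΔP)(P̄/Q̄) = (-773/24.4)(57.80/2373.5).

-0.771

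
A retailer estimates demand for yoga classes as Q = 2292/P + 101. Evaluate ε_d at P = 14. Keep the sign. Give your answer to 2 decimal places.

At P = 14, Q = 264.714.
dQ/dP = −2292/P² = -11.694.
ε = (dQ/dP)(P/Q) = (-11.694)(14/264.714).

-0.62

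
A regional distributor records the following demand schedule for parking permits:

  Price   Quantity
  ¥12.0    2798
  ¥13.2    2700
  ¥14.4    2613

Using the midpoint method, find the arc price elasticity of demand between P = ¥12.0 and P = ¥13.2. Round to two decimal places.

-0.37

At P = 12.0, Q = 2798; at P = 13.2, Q = 2700.
ΔQ = -98, ΔP = 1.2. Midpoints: P̄ = 12.60, Q̄ = 2749.0.
ε = (ΔQ/ΔP)(P̄/Q̄) = (-98/1.2)(12.60/2749.0).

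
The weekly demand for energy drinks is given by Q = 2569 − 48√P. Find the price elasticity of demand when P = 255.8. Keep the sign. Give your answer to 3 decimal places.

At P = 255.8, Q = 1801.300.
dQ/dP = −48/(2√P) = -1.501.
ε = (dQ/dP)(P/Q) = (-1.501)(255.8/1801.300).
|ε| < 1, so demand is inelastic at this price.

-0.213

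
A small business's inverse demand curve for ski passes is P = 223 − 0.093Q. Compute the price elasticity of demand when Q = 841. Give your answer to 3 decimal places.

-1.851

At Q = 841, P = 223 − 0.093(841) = 144.79.
dP/dQ = −0.093, so dQ/dP = 1/(−0.093) = -10.753.
ε = (dQ/dP)(P/Q) = (-10.753)(144.79/841).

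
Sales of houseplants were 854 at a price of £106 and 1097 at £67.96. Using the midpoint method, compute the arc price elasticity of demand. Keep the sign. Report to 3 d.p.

-0.570

ΔQ = 1097 − 854 = 243; ΔP = 67.96 − 106 = -38.04.
Midpoints: P̄ = 86.98, Q̄ = 975.5.
ε = (ΔQ/ΔP)(P̄/Q̄) = (243/-38.04)(86.98/975.5).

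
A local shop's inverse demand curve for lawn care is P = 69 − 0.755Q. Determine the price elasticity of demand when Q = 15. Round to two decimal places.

At Q = 15, P = 69 − 0.755(15) = 57.67.
dP/dQ = −0.755, so dQ/dP = 1/(−0.755) = -1.325.
ε = (dQ/dP)(P/Q) = (-1.325)(57.67/15).

-5.09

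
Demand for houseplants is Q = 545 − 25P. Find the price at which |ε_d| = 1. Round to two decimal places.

10.90

For linear demand Q = a − bP, ε = −bP/(a − bP). |ε| = 1 when bP = a − bP, i.e. P = a/(2b).
P = 545/(2·25) = 545/50 = 10.9000.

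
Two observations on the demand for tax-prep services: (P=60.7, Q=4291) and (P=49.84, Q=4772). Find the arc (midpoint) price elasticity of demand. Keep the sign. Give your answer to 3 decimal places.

-0.540

ΔQ = 4772 − 4291 = 481; ΔP = 49.84 − 60.7 = -10.86.
Midpoints: P̄ = 55.27, Q̄ = 4531.5.
ε = (ΔQ/ΔP)(P̄/Q̄) = (481/-10.86)(55.27/4531.5).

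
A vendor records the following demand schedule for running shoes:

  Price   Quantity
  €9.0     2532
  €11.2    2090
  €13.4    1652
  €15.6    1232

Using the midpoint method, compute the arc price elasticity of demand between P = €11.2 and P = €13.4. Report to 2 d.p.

-1.31

At P = 11.2, Q = 2090; at P = 13.4, Q = 1652.
ΔQ = -438, ΔP = 2.2. Midpoints: P̄ = 12.30, Q̄ = 1871.0.
ε = (ΔQ/ΔP)(P̄/Q̄) = (-438/2.2)(12.30/1871.0).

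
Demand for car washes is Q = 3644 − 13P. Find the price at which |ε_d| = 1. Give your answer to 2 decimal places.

For linear demand Q = a − bP, ε = −bP/(a − bP). |ε| = 1 when bP = a − bP, i.e. P = a/(2b).
P = 3644/(2·13) = 3644/26 = 140.1538.

140.15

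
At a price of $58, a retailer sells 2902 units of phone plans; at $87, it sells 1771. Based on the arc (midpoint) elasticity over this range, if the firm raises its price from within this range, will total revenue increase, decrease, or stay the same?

Arc ε = (-1131/29)(72.50/2336.5) ≈ -1.210.
|ε| = 1.21 > 1, so demand is elastic. A price rise therefore reduces total revenue.

decrease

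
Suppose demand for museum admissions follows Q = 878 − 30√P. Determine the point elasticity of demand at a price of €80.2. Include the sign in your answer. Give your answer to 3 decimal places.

At P = 80.2, Q = 609.337.
dQ/dP = −30/(2√P) = -1.675.
ε = (dQ/dP)(P/Q) = (-1.675)(80.2/609.337).
|ε| < 1, so demand is inelastic at this price.

-0.220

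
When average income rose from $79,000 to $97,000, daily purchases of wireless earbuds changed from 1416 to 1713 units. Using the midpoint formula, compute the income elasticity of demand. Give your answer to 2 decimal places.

ΔQ = 297, ΔI = 18000. Midpoints: Ī = 88,000, Q̄ = 1564.5.
ε_I = (ΔQ/ΔI)(Ī/Q̄) = (297/18000)(88000/1564.5).
ε_I > 0, so the good is normal.

0.93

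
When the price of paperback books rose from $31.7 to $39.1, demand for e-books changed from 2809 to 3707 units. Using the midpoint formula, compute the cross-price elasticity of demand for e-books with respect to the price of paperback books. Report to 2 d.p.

ΔQ_x = 3707 − 2809 = 898; ΔP_y = 39.1 − 31.7 = 7.4.
Midpoints: P̄_y = 35.40, Q̄_x = 3258.0.
ε_xy = (ΔQ_x/ΔP_y)(P̄_y/Q̄_x) = (898/7.4)(35.40/3258.0).

1.32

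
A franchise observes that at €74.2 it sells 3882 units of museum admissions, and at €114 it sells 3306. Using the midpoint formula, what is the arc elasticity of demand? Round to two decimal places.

-0.38

ΔQ = 3306 − 3882 = -576; ΔP = 114 − 74.2 = 39.8.
Midpoints: P̄ = 94.10, Q̄ = 3594.0.
ε = (ΔQ/ΔP)(P̄/Q̄) = (-576/39.8)(94.10/3594.0).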